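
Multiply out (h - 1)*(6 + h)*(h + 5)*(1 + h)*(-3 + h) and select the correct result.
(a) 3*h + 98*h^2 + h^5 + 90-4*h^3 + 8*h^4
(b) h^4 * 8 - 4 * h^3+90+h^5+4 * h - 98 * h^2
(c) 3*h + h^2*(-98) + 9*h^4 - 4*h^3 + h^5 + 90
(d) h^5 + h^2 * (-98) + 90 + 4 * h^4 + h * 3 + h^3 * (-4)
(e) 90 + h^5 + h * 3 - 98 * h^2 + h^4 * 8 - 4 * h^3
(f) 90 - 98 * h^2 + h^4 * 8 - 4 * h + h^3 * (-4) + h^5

Expanding (h - 1)*(6 + h)*(h + 5)*(1 + h)*(-3 + h):
= 90 + h^5 + h * 3 - 98 * h^2 + h^4 * 8 - 4 * h^3
e) 90 + h^5 + h * 3 - 98 * h^2 + h^4 * 8 - 4 * h^3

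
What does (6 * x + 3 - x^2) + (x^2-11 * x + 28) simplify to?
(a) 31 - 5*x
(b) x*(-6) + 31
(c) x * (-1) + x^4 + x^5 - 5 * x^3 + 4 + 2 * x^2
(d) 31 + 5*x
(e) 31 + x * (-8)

Adding the polynomials and combining like terms:
(6*x + 3 - x^2) + (x^2 - 11*x + 28)
= 31 - 5*x
a) 31 - 5*x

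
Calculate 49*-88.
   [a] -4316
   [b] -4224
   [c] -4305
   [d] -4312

49 * -88 = -4312
d) -4312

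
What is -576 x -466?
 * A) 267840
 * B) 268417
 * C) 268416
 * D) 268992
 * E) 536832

-576 * -466 = 268416
C) 268416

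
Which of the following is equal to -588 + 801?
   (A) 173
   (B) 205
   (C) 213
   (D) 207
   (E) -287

-588 + 801 = 213
C) 213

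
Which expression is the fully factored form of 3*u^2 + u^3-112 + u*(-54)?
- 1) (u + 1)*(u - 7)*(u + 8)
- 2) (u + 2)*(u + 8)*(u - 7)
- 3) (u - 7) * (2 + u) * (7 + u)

We need to factor 3*u^2 + u^3-112 + u*(-54).
The factored form is (u + 2)*(u + 8)*(u - 7).
2) (u + 2)*(u + 8)*(u - 7)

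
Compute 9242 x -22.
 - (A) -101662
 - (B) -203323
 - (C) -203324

9242 * -22 = -203324
C) -203324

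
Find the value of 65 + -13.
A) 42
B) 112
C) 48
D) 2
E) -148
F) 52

65 + -13 = 52
F) 52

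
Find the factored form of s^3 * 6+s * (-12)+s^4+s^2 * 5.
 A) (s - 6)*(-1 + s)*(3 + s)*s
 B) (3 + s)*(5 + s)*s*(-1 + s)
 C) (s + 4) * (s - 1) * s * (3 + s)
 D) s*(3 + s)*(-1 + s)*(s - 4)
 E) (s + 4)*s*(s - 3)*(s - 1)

We need to factor s^3 * 6+s * (-12)+s^4+s^2 * 5.
The factored form is (s + 4) * (s - 1) * s * (3 + s).
C) (s + 4) * (s - 1) * s * (3 + s)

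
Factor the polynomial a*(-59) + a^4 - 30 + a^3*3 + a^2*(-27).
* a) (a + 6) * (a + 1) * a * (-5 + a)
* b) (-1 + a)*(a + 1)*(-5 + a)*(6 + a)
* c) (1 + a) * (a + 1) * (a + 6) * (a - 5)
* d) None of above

We need to factor a*(-59) + a^4 - 30 + a^3*3 + a^2*(-27).
The factored form is (1 + a) * (a + 1) * (a + 6) * (a - 5).
c) (1 + a) * (a + 1) * (a + 6) * (a - 5)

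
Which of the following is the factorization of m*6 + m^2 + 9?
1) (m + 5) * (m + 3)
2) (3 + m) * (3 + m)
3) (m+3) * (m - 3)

We need to factor m*6 + m^2 + 9.
The factored form is (3 + m) * (3 + m).
2) (3 + m) * (3 + m)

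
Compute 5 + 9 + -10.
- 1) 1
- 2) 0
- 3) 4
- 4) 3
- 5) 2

First: 5 + 9 = 14
Then: 14 + -10 = 4
3) 4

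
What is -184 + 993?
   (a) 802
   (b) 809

-184 + 993 = 809
b) 809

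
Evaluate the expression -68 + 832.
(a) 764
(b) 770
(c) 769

-68 + 832 = 764
a) 764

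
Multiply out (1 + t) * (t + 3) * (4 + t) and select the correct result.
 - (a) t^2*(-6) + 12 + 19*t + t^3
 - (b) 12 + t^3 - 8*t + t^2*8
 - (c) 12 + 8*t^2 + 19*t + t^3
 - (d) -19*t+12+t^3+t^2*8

Expanding (1 + t) * (t + 3) * (4 + t):
= 12 + 8*t^2 + 19*t + t^3
c) 12 + 8*t^2 + 19*t + t^3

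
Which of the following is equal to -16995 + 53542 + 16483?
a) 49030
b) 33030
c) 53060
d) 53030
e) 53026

First: -16995 + 53542 = 36547
Then: 36547 + 16483 = 53030
d) 53030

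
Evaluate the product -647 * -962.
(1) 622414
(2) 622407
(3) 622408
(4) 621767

-647 * -962 = 622414
1) 622414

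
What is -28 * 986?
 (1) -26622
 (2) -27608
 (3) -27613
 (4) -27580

-28 * 986 = -27608
2) -27608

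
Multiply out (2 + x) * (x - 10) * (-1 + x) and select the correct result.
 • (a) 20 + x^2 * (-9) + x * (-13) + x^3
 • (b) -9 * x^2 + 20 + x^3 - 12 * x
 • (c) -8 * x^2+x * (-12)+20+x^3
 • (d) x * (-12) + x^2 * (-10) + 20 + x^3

Expanding (2 + x) * (x - 10) * (-1 + x):
= -9 * x^2 + 20 + x^3 - 12 * x
b) -9 * x^2 + 20 + x^3 - 12 * x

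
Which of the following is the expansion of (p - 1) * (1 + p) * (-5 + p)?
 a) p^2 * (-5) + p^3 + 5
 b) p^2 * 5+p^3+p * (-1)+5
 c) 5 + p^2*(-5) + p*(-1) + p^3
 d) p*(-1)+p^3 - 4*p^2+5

Expanding (p - 1) * (1 + p) * (-5 + p):
= 5 + p^2*(-5) + p*(-1) + p^3
c) 5 + p^2*(-5) + p*(-1) + p^3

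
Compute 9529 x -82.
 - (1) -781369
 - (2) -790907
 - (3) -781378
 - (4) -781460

9529 * -82 = -781378
3) -781378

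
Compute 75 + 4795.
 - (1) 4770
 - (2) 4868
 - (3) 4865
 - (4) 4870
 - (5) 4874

75 + 4795 = 4870
4) 4870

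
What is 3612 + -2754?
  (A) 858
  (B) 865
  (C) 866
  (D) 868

3612 + -2754 = 858
A) 858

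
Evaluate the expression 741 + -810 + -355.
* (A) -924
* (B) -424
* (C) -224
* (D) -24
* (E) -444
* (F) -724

First: 741 + -810 = -69
Then: -69 + -355 = -424
B) -424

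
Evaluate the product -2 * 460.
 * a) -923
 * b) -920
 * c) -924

-2 * 460 = -920
b) -920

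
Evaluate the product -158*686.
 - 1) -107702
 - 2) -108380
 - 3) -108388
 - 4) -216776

-158 * 686 = -108388
3) -108388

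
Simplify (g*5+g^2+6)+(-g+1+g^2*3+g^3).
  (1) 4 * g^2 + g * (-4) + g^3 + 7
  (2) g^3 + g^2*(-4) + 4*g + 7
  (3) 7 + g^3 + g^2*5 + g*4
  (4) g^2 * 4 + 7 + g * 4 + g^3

Adding the polynomials and combining like terms:
(g*5 + g^2 + 6) + (-g + 1 + g^2*3 + g^3)
= g^2 * 4 + 7 + g * 4 + g^3
4) g^2 * 4 + 7 + g * 4 + g^3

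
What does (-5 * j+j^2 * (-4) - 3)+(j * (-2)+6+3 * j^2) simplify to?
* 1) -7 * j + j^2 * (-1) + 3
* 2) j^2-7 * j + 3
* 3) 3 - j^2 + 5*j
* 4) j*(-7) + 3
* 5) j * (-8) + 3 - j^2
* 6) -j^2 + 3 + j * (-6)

Adding the polynomials and combining like terms:
(-5*j + j^2*(-4) - 3) + (j*(-2) + 6 + 3*j^2)
= -7 * j + j^2 * (-1) + 3
1) -7 * j + j^2 * (-1) + 3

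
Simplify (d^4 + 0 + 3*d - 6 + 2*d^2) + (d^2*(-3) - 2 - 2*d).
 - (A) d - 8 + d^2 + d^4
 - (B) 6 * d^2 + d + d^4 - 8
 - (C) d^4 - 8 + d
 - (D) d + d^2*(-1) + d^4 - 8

Adding the polynomials and combining like terms:
(d^4 + 0 + 3*d - 6 + 2*d^2) + (d^2*(-3) - 2 - 2*d)
= d + d^2*(-1) + d^4 - 8
D) d + d^2*(-1) + d^4 - 8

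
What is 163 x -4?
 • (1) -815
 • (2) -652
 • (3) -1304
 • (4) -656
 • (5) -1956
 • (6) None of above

163 * -4 = -652
2) -652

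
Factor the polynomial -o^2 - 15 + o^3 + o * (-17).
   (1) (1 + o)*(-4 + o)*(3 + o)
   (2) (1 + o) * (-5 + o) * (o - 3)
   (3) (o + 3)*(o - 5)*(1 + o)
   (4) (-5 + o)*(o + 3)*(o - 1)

We need to factor -o^2 - 15 + o^3 + o * (-17).
The factored form is (o + 3)*(o - 5)*(1 + o).
3) (o + 3)*(o - 5)*(1 + o)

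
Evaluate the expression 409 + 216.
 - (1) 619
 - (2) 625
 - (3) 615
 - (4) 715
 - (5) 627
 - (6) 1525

409 + 216 = 625
2) 625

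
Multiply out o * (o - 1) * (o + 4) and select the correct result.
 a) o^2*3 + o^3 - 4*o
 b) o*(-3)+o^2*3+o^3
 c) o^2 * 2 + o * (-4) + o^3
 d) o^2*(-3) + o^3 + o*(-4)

Expanding o * (o - 1) * (o + 4):
= o^2*3 + o^3 - 4*o
a) o^2*3 + o^3 - 4*o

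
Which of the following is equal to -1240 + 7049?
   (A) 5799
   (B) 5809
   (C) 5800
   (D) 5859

-1240 + 7049 = 5809
B) 5809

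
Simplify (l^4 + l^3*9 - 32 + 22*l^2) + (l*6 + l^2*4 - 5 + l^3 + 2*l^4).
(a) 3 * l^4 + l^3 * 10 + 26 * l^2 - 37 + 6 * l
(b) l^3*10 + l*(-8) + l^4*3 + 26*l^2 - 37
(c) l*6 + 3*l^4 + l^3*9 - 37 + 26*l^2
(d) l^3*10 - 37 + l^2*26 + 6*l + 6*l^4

Adding the polynomials and combining like terms:
(l^4 + l^3*9 - 32 + 22*l^2) + (l*6 + l^2*4 - 5 + l^3 + 2*l^4)
= 3 * l^4 + l^3 * 10 + 26 * l^2 - 37 + 6 * l
a) 3 * l^4 + l^3 * 10 + 26 * l^2 - 37 + 6 * l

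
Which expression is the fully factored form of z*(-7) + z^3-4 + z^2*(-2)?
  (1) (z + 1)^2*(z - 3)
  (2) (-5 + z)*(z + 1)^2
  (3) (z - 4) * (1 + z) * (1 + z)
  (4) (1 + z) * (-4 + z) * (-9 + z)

We need to factor z*(-7) + z^3-4 + z^2*(-2).
The factored form is (z - 4) * (1 + z) * (1 + z).
3) (z - 4) * (1 + z) * (1 + z)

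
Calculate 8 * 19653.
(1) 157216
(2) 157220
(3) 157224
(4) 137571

8 * 19653 = 157224
3) 157224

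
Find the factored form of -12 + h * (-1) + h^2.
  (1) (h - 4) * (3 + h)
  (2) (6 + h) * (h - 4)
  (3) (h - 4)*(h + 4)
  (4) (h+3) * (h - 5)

We need to factor -12 + h * (-1) + h^2.
The factored form is (h - 4) * (3 + h).
1) (h - 4) * (3 + h)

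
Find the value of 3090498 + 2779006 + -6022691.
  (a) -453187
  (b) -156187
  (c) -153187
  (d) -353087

First: 3090498 + 2779006 = 5869504
Then: 5869504 + -6022691 = -153187
c) -153187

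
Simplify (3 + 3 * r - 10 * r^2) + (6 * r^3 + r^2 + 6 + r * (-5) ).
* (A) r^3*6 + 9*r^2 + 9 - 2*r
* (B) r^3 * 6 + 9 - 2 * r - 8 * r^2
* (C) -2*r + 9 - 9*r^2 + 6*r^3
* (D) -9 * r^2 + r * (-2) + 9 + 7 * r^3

Adding the polynomials and combining like terms:
(3 + 3*r - 10*r^2) + (6*r^3 + r^2 + 6 + r*(-5))
= -2*r + 9 - 9*r^2 + 6*r^3
C) -2*r + 9 - 9*r^2 + 6*r^3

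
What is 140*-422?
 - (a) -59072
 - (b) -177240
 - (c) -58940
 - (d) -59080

140 * -422 = -59080
d) -59080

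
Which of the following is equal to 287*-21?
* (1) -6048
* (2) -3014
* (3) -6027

287 * -21 = -6027
3) -6027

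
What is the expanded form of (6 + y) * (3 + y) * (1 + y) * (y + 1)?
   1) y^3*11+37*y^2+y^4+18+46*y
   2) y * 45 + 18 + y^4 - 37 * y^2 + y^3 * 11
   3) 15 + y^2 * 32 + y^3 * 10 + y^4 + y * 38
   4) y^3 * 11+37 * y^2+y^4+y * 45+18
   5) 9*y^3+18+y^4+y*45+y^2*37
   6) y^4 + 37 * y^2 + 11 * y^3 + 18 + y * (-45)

Expanding (6 + y) * (3 + y) * (1 + y) * (y + 1):
= y^3 * 11+37 * y^2+y^4+y * 45+18
4) y^3 * 11+37 * y^2+y^4+y * 45+18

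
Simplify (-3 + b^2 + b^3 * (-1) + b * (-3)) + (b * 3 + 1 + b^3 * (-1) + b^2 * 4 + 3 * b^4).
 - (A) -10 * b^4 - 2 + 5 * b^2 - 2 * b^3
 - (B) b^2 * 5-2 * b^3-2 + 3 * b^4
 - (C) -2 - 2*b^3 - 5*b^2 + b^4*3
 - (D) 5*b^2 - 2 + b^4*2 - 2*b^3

Adding the polynomials and combining like terms:
(-3 + b^2 + b^3*(-1) + b*(-3)) + (b*3 + 1 + b^3*(-1) + b^2*4 + 3*b^4)
= b^2 * 5-2 * b^3-2 + 3 * b^4
B) b^2 * 5-2 * b^3-2 + 3 * b^4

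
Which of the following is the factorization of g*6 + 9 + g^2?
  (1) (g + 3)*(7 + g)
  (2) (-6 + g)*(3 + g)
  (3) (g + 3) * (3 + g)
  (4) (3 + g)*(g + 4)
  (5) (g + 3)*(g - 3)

We need to factor g*6 + 9 + g^2.
The factored form is (g + 3) * (3 + g).
3) (g + 3) * (3 + g)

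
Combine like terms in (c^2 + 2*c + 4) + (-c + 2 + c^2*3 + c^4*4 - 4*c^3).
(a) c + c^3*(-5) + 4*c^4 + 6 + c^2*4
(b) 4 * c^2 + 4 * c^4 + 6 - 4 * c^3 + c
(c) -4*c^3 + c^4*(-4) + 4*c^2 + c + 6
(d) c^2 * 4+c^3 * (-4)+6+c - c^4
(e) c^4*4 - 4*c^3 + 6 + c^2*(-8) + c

Adding the polynomials and combining like terms:
(c^2 + 2*c + 4) + (-c + 2 + c^2*3 + c^4*4 - 4*c^3)
= 4 * c^2 + 4 * c^4 + 6 - 4 * c^3 + c
b) 4 * c^2 + 4 * c^4 + 6 - 4 * c^3 + c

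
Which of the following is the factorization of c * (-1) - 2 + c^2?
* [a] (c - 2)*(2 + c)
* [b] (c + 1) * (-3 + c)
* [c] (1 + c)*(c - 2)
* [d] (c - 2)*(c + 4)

We need to factor c * (-1) - 2 + c^2.
The factored form is (1 + c)*(c - 2).
c) (1 + c)*(c - 2)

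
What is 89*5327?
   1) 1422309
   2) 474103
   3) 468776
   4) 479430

89 * 5327 = 474103
2) 474103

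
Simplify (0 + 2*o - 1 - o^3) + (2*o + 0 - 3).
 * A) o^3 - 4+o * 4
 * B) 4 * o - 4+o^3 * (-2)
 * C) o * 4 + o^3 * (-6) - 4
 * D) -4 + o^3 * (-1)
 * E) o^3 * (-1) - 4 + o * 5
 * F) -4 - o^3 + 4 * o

Adding the polynomials and combining like terms:
(0 + 2*o - 1 - o^3) + (2*o + 0 - 3)
= -4 - o^3 + 4 * o
F) -4 - o^3 + 4 * o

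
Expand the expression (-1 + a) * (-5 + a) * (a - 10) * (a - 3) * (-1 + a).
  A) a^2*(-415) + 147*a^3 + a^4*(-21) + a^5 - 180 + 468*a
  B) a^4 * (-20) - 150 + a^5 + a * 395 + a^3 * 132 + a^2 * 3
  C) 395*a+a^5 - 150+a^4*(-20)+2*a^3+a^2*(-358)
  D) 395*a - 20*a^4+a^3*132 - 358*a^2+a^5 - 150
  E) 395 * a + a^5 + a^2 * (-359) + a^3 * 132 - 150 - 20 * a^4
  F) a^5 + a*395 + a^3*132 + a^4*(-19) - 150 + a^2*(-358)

Expanding (-1 + a) * (-5 + a) * (a - 10) * (a - 3) * (-1 + a):
= 395*a - 20*a^4+a^3*132 - 358*a^2+a^5 - 150
D) 395*a - 20*a^4+a^3*132 - 358*a^2+a^5 - 150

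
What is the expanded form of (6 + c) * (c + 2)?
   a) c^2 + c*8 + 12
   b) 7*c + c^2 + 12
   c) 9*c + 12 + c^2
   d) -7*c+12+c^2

Expanding (6 + c) * (c + 2):
= c^2 + c*8 + 12
a) c^2 + c*8 + 12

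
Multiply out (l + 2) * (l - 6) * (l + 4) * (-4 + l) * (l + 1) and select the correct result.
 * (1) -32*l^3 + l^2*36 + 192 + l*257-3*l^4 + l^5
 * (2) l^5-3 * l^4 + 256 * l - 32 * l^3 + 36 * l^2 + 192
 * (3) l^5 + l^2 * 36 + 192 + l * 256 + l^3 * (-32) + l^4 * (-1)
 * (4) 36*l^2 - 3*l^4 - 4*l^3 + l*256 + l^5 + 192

Expanding (l + 2) * (l - 6) * (l + 4) * (-4 + l) * (l + 1):
= l^5-3 * l^4 + 256 * l - 32 * l^3 + 36 * l^2 + 192
2) l^5-3 * l^4 + 256 * l - 32 * l^3 + 36 * l^2 + 192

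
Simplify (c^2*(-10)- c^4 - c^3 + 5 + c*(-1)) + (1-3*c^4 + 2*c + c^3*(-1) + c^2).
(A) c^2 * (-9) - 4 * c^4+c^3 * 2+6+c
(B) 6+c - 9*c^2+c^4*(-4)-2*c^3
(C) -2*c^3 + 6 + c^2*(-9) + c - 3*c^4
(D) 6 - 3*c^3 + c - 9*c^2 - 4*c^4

Adding the polynomials and combining like terms:
(c^2*(-10) - c^4 - c^3 + 5 + c*(-1)) + (1 - 3*c^4 + 2*c + c^3*(-1) + c^2)
= 6+c - 9*c^2+c^4*(-4)-2*c^3
B) 6+c - 9*c^2+c^4*(-4)-2*c^3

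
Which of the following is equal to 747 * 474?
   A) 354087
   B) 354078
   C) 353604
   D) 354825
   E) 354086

747 * 474 = 354078
B) 354078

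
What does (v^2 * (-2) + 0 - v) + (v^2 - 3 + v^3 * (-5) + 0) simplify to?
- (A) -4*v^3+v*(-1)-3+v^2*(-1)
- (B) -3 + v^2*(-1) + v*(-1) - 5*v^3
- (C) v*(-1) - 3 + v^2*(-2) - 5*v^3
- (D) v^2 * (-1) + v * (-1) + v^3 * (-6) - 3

Adding the polynomials and combining like terms:
(v^2*(-2) + 0 - v) + (v^2 - 3 + v^3*(-5) + 0)
= -3 + v^2*(-1) + v*(-1) - 5*v^3
B) -3 + v^2*(-1) + v*(-1) - 5*v^3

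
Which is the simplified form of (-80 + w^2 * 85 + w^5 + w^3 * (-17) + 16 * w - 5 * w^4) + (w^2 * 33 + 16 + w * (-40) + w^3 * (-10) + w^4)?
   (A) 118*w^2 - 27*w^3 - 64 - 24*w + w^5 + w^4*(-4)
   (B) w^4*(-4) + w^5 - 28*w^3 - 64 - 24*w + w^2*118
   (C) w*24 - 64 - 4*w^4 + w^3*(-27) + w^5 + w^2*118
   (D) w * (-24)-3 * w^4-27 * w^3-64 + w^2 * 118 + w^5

Adding the polynomials and combining like terms:
(-80 + w^2*85 + w^5 + w^3*(-17) + 16*w - 5*w^4) + (w^2*33 + 16 + w*(-40) + w^3*(-10) + w^4)
= 118*w^2 - 27*w^3 - 64 - 24*w + w^5 + w^4*(-4)
A) 118*w^2 - 27*w^3 - 64 - 24*w + w^5 + w^4*(-4)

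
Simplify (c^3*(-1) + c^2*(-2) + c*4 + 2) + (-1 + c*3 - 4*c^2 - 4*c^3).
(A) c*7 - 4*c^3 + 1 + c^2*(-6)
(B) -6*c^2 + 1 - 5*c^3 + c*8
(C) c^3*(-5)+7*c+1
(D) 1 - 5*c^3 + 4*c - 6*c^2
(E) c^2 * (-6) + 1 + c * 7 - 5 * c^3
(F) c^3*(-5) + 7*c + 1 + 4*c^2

Adding the polynomials and combining like terms:
(c^3*(-1) + c^2*(-2) + c*4 + 2) + (-1 + c*3 - 4*c^2 - 4*c^3)
= c^2 * (-6) + 1 + c * 7 - 5 * c^3
E) c^2 * (-6) + 1 + c * 7 - 5 * c^3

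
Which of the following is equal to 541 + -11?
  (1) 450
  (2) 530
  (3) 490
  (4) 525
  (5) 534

541 + -11 = 530
2) 530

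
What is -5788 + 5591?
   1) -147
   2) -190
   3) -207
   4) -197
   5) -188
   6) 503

-5788 + 5591 = -197
4) -197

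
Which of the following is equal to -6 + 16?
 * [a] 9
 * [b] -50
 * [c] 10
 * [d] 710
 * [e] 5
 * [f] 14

-6 + 16 = 10
c) 10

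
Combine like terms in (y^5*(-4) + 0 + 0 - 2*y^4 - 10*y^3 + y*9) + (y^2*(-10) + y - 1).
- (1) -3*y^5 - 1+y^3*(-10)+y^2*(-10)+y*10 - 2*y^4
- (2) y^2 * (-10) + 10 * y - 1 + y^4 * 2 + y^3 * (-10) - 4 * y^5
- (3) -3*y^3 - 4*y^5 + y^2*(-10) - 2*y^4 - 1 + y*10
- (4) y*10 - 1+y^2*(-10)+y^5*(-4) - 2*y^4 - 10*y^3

Adding the polynomials and combining like terms:
(y^5*(-4) + 0 + 0 - 2*y^4 - 10*y^3 + y*9) + (y^2*(-10) + y - 1)
= y*10 - 1+y^2*(-10)+y^5*(-4) - 2*y^4 - 10*y^3
4) y*10 - 1+y^2*(-10)+y^5*(-4) - 2*y^4 - 10*y^3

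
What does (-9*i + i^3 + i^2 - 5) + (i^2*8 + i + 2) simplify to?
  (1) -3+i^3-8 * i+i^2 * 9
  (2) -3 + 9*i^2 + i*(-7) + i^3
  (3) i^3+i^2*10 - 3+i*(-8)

Adding the polynomials and combining like terms:
(-9*i + i^3 + i^2 - 5) + (i^2*8 + i + 2)
= -3+i^3-8 * i+i^2 * 9
1) -3+i^3-8 * i+i^2 * 9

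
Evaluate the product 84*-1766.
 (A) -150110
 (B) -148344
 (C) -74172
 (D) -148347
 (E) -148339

84 * -1766 = -148344
B) -148344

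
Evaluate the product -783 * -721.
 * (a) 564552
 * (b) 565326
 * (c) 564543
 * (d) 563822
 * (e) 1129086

-783 * -721 = 564543
c) 564543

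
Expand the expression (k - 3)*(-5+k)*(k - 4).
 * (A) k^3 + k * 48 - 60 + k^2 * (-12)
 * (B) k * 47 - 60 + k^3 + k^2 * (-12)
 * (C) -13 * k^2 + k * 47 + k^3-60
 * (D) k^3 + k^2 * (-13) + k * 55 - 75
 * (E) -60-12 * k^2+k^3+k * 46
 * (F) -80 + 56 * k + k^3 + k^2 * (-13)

Expanding (k - 3)*(-5+k)*(k - 4):
= k * 47 - 60 + k^3 + k^2 * (-12)
B) k * 47 - 60 + k^3 + k^2 * (-12)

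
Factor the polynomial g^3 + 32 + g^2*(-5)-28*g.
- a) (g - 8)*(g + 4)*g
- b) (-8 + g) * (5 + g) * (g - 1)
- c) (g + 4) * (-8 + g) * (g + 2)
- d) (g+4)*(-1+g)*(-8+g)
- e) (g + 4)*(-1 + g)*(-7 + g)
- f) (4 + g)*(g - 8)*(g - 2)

We need to factor g^3 + 32 + g^2*(-5)-28*g.
The factored form is (g+4)*(-1+g)*(-8+g).
d) (g+4)*(-1+g)*(-8+g)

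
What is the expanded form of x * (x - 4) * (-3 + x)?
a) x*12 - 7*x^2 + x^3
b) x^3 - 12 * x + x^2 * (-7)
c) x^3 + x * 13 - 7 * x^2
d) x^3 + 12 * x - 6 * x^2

Expanding x * (x - 4) * (-3 + x):
= x*12 - 7*x^2 + x^3
a) x*12 - 7*x^2 + x^3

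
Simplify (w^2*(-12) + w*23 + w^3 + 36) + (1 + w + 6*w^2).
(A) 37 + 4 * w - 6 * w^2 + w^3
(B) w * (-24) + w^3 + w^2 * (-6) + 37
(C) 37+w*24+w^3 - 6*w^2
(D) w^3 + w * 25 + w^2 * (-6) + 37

Adding the polynomials and combining like terms:
(w^2*(-12) + w*23 + w^3 + 36) + (1 + w + 6*w^2)
= 37+w*24+w^3 - 6*w^2
C) 37+w*24+w^3 - 6*w^2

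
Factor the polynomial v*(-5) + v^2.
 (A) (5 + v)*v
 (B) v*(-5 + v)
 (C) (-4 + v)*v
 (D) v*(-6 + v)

We need to factor v*(-5) + v^2.
The factored form is v*(-5 + v).
B) v*(-5 + v)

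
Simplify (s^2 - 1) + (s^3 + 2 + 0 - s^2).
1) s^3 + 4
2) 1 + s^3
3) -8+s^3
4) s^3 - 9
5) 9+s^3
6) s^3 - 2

Adding the polynomials and combining like terms:
(s^2 - 1) + (s^3 + 2 + 0 - s^2)
= 1 + s^3
2) 1 + s^3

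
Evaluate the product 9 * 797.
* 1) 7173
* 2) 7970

9 * 797 = 7173
1) 7173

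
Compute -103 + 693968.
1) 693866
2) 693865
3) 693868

-103 + 693968 = 693865
2) 693865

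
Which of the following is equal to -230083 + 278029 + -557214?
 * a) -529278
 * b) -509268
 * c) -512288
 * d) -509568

First: -230083 + 278029 = 47946
Then: 47946 + -557214 = -509268
b) -509268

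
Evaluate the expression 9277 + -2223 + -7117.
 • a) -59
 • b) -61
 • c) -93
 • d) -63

First: 9277 + -2223 = 7054
Then: 7054 + -7117 = -63
d) -63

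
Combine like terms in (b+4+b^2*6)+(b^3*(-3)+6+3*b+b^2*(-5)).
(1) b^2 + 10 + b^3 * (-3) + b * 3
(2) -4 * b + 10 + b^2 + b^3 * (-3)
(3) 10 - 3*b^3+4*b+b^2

Adding the polynomials and combining like terms:
(b + 4 + b^2*6) + (b^3*(-3) + 6 + 3*b + b^2*(-5))
= 10 - 3*b^3+4*b+b^2
3) 10 - 3*b^3+4*b+b^2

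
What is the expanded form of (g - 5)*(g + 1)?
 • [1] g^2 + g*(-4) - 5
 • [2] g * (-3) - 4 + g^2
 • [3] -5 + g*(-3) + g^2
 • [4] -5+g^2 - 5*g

Expanding (g - 5)*(g + 1):
= g^2 + g*(-4) - 5
1) g^2 + g*(-4) - 5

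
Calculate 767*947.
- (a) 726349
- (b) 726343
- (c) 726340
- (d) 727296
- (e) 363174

767 * 947 = 726349
a) 726349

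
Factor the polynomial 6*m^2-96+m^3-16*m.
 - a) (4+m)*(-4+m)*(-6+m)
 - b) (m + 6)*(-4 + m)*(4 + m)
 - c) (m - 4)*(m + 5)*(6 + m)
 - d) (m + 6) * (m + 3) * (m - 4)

We need to factor 6*m^2-96+m^3-16*m.
The factored form is (m + 6)*(-4 + m)*(4 + m).
b) (m + 6)*(-4 + m)*(4 + m)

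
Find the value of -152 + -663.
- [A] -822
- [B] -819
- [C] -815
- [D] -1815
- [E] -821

-152 + -663 = -815
C) -815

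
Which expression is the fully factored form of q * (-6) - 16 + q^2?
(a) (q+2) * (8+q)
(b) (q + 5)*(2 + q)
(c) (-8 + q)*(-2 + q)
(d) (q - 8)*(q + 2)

We need to factor q * (-6) - 16 + q^2.
The factored form is (q - 8)*(q + 2).
d) (q - 8)*(q + 2)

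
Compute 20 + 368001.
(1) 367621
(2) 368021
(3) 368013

20 + 368001 = 368021
2) 368021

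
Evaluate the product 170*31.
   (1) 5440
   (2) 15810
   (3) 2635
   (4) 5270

170 * 31 = 5270
4) 5270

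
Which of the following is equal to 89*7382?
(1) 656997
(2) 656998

89 * 7382 = 656998
2) 656998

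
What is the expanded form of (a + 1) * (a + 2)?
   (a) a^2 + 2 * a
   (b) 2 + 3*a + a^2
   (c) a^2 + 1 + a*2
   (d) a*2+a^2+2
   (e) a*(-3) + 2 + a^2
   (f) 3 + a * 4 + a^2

Expanding (a + 1) * (a + 2):
= 2 + 3*a + a^2
b) 2 + 3*a + a^2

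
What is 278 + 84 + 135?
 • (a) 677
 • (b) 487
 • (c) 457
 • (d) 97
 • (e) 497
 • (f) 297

First: 278 + 84 = 362
Then: 362 + 135 = 497
e) 497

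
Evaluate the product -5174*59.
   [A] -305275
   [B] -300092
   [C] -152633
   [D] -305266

-5174 * 59 = -305266
D) -305266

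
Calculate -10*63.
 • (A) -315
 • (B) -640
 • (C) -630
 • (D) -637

-10 * 63 = -630
C) -630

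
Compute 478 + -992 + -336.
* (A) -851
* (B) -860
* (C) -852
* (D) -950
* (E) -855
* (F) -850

First: 478 + -992 = -514
Then: -514 + -336 = -850
F) -850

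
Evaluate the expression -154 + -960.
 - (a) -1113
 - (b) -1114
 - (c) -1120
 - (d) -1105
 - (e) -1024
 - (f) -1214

-154 + -960 = -1114
b) -1114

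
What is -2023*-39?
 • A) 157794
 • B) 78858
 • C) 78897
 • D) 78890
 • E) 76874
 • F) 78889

-2023 * -39 = 78897
C) 78897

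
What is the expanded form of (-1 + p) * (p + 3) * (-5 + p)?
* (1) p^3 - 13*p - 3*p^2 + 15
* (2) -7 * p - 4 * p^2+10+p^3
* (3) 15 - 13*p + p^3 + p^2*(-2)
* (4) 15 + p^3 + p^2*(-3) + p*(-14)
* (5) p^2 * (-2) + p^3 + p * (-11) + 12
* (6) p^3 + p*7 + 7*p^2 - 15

Expanding (-1 + p) * (p + 3) * (-5 + p):
= p^3 - 13*p - 3*p^2 + 15
1) p^3 - 13*p - 3*p^2 + 15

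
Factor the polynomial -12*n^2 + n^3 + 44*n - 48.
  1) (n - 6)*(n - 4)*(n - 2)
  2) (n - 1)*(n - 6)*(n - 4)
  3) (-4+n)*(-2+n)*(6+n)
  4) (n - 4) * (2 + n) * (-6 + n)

We need to factor -12*n^2 + n^3 + 44*n - 48.
The factored form is (n - 6)*(n - 4)*(n - 2).
1) (n - 6)*(n - 4)*(n - 2)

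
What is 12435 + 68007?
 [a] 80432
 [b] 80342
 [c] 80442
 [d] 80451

12435 + 68007 = 80442
c) 80442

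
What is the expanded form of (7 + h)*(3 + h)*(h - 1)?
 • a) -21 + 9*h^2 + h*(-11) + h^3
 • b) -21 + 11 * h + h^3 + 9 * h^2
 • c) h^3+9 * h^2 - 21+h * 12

Expanding (7 + h)*(3 + h)*(h - 1):
= -21 + 11 * h + h^3 + 9 * h^2
b) -21 + 11 * h + h^3 + 9 * h^2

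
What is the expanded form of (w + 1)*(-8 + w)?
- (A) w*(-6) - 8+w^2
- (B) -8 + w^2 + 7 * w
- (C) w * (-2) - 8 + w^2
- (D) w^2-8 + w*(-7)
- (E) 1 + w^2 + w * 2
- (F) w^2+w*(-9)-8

Expanding (w + 1)*(-8 + w):
= w^2-8 + w*(-7)
D) w^2-8 + w*(-7)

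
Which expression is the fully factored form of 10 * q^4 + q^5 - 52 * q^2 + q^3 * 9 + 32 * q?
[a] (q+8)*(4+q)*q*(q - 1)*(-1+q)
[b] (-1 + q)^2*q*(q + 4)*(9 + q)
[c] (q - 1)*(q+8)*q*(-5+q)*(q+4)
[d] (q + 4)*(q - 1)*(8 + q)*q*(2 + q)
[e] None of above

We need to factor 10 * q^4 + q^5 - 52 * q^2 + q^3 * 9 + 32 * q.
The factored form is (q+8)*(4+q)*q*(q - 1)*(-1+q).
a) (q+8)*(4+q)*q*(q - 1)*(-1+q)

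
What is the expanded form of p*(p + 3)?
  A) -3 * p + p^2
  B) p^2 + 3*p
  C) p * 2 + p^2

Expanding p*(p + 3):
= p^2 + 3*p
B) p^2 + 3*p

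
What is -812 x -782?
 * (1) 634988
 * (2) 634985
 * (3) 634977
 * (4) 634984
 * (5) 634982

-812 * -782 = 634984
4) 634984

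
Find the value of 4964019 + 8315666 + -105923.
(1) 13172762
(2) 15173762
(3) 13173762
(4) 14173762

First: 4964019 + 8315666 = 13279685
Then: 13279685 + -105923 = 13173762
3) 13173762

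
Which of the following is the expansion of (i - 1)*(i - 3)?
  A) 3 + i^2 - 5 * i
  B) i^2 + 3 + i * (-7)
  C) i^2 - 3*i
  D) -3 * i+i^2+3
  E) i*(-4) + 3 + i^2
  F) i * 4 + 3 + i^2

Expanding (i - 1)*(i - 3):
= i*(-4) + 3 + i^2
E) i*(-4) + 3 + i^2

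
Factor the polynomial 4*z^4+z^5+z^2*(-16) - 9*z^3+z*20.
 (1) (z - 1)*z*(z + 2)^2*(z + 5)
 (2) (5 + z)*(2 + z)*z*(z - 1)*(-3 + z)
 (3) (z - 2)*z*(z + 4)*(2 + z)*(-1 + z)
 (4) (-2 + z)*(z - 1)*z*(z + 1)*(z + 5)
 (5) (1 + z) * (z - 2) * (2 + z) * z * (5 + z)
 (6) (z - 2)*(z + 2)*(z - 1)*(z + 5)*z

We need to factor 4*z^4+z^5+z^2*(-16) - 9*z^3+z*20.
The factored form is (z - 2)*(z + 2)*(z - 1)*(z + 5)*z.
6) (z - 2)*(z + 2)*(z - 1)*(z + 5)*z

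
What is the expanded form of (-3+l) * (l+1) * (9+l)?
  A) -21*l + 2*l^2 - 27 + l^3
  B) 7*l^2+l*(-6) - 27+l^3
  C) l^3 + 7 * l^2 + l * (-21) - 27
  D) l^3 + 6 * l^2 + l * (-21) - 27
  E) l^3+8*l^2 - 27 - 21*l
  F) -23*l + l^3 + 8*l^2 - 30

Expanding (-3+l) * (l+1) * (9+l):
= l^3 + 7 * l^2 + l * (-21) - 27
C) l^3 + 7 * l^2 + l * (-21) - 27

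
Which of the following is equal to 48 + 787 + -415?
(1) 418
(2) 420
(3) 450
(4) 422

First: 48 + 787 = 835
Then: 835 + -415 = 420
2) 420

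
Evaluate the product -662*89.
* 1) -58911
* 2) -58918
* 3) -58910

-662 * 89 = -58918
2) -58918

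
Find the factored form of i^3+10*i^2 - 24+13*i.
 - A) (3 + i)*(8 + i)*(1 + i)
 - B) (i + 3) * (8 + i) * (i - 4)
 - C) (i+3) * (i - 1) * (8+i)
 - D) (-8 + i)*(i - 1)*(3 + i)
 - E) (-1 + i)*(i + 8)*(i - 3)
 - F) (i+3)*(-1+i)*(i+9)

We need to factor i^3+10*i^2 - 24+13*i.
The factored form is (i+3) * (i - 1) * (8+i).
C) (i+3) * (i - 1) * (8+i)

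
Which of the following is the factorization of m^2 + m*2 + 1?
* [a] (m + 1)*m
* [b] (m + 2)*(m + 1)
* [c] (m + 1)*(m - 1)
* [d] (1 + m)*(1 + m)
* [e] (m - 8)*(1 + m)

We need to factor m^2 + m*2 + 1.
The factored form is (1 + m)*(1 + m).
d) (1 + m)*(1 + m)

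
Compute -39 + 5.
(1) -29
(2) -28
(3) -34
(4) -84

-39 + 5 = -34
3) -34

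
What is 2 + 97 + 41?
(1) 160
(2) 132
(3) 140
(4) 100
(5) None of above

First: 2 + 97 = 99
Then: 99 + 41 = 140
3) 140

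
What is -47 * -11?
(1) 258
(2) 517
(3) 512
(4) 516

-47 * -11 = 517
2) 517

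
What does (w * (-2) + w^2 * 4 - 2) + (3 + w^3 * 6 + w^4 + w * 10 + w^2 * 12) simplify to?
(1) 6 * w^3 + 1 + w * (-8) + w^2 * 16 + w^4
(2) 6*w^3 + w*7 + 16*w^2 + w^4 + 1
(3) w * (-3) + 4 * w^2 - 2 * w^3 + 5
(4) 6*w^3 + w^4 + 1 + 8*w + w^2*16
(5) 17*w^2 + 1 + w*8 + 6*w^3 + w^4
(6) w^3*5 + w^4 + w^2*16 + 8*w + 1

Adding the polynomials and combining like terms:
(w*(-2) + w^2*4 - 2) + (3 + w^3*6 + w^4 + w*10 + w^2*12)
= 6*w^3 + w^4 + 1 + 8*w + w^2*16
4) 6*w^3 + w^4 + 1 + 8*w + w^2*16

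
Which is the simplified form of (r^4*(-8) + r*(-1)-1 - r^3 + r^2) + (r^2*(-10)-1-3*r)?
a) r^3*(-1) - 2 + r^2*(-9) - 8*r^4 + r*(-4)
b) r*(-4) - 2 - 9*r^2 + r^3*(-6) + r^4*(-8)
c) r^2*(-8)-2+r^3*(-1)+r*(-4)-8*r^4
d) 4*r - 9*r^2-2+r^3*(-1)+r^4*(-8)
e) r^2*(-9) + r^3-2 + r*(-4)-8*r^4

Adding the polynomials and combining like terms:
(r^4*(-8) + r*(-1) - 1 - r^3 + r^2) + (r^2*(-10) - 1 - 3*r)
= r^3*(-1) - 2 + r^2*(-9) - 8*r^4 + r*(-4)
a) r^3*(-1) - 2 + r^2*(-9) - 8*r^4 + r*(-4)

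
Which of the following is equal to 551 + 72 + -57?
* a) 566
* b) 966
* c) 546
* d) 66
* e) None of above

First: 551 + 72 = 623
Then: 623 + -57 = 566
a) 566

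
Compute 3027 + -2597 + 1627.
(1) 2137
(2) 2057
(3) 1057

First: 3027 + -2597 = 430
Then: 430 + 1627 = 2057
2) 2057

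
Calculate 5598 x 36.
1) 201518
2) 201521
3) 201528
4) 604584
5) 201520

5598 * 36 = 201528
3) 201528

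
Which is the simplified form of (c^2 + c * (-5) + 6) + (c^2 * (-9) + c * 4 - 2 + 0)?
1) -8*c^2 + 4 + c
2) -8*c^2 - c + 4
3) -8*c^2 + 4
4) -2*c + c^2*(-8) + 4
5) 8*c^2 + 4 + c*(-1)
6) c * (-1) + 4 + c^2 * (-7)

Adding the polynomials and combining like terms:
(c^2 + c*(-5) + 6) + (c^2*(-9) + c*4 - 2 + 0)
= -8*c^2 - c + 4
2) -8*c^2 - c + 4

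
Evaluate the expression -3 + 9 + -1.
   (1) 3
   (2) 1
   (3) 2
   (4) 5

First: -3 + 9 = 6
Then: 6 + -1 = 5
4) 5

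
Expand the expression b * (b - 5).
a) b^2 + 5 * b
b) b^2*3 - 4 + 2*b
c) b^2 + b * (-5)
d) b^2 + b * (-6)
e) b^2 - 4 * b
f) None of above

Expanding b * (b - 5):
= b^2 + b * (-5)
c) b^2 + b * (-5)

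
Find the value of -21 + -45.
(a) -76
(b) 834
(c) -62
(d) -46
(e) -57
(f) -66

-21 + -45 = -66
f) -66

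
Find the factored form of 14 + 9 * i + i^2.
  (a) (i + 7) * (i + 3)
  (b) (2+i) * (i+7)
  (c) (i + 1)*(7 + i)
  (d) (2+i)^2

We need to factor 14 + 9 * i + i^2.
The factored form is (2+i) * (i+7).
b) (2+i) * (i+7)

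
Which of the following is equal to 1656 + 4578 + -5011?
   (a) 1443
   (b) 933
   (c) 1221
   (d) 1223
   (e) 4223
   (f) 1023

First: 1656 + 4578 = 6234
Then: 6234 + -5011 = 1223
d) 1223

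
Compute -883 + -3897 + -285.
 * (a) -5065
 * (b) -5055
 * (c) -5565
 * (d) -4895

First: -883 + -3897 = -4780
Then: -4780 + -285 = -5065
a) -5065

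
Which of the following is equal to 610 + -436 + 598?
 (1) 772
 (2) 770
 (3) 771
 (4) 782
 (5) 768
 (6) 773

First: 610 + -436 = 174
Then: 174 + 598 = 772
1) 772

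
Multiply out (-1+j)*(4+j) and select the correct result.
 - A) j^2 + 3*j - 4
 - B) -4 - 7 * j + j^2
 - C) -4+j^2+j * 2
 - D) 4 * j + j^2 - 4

Expanding (-1+j)*(4+j):
= j^2 + 3*j - 4
A) j^2 + 3*j - 4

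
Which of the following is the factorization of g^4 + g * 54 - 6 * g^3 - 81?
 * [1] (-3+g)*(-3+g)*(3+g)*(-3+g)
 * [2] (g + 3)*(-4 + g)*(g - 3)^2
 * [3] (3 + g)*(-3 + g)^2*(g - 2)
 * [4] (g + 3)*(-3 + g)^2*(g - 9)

We need to factor g^4 + g * 54 - 6 * g^3 - 81.
The factored form is (-3+g)*(-3+g)*(3+g)*(-3+g).
1) (-3+g)*(-3+g)*(3+g)*(-3+g)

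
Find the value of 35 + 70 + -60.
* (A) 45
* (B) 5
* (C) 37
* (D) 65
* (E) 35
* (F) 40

First: 35 + 70 = 105
Then: 105 + -60 = 45
A) 45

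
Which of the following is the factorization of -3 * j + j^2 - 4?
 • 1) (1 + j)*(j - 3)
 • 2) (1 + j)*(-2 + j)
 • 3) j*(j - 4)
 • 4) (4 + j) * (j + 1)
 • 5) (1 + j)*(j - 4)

We need to factor -3 * j + j^2 - 4.
The factored form is (1 + j)*(j - 4).
5) (1 + j)*(j - 4)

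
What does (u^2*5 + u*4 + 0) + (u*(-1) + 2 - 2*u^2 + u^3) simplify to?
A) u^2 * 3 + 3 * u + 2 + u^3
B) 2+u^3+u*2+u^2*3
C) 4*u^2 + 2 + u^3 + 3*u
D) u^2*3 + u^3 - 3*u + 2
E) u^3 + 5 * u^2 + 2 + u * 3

Adding the polynomials and combining like terms:
(u^2*5 + u*4 + 0) + (u*(-1) + 2 - 2*u^2 + u^3)
= u^2 * 3 + 3 * u + 2 + u^3
A) u^2 * 3 + 3 * u + 2 + u^3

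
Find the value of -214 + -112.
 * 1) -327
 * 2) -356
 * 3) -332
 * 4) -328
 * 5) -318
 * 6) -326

-214 + -112 = -326
6) -326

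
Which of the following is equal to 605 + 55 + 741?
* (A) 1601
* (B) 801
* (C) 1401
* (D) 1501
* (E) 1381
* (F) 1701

First: 605 + 55 = 660
Then: 660 + 741 = 1401
C) 1401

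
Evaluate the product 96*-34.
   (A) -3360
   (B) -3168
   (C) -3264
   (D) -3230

96 * -34 = -3264
C) -3264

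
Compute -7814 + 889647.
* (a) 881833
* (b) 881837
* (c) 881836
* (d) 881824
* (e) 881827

-7814 + 889647 = 881833
a) 881833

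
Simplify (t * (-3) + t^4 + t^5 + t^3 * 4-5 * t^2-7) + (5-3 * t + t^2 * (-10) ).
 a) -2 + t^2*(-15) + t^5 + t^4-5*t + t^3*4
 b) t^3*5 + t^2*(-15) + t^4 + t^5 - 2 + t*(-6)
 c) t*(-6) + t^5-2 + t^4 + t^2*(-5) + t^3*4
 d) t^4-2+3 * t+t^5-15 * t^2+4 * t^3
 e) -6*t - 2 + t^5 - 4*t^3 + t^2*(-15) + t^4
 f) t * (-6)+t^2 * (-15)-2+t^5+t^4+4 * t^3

Adding the polynomials and combining like terms:
(t*(-3) + t^4 + t^5 + t^3*4 - 5*t^2 - 7) + (5 - 3*t + t^2*(-10))
= t * (-6)+t^2 * (-15)-2+t^5+t^4+4 * t^3
f) t * (-6)+t^2 * (-15)-2+t^5+t^4+4 * t^3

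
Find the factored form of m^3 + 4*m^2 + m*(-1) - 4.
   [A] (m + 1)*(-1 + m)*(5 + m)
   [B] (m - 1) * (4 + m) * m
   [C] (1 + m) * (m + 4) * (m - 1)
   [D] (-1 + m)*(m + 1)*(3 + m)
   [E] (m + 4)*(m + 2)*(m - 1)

We need to factor m^3 + 4*m^2 + m*(-1) - 4.
The factored form is (1 + m) * (m + 4) * (m - 1).
C) (1 + m) * (m + 4) * (m - 1)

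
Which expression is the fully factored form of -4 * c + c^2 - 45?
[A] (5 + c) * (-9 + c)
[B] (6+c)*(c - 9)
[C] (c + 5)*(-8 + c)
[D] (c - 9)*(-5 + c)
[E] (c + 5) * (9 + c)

We need to factor -4 * c + c^2 - 45.
The factored form is (5 + c) * (-9 + c).
A) (5 + c) * (-9 + c)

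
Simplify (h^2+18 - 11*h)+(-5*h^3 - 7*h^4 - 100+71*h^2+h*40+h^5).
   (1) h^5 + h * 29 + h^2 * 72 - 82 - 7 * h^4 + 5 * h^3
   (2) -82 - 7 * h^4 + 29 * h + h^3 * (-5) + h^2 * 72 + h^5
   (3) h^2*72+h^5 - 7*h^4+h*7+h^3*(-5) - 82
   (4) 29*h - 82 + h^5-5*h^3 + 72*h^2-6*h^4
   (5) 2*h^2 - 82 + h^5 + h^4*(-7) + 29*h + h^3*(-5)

Adding the polynomials and combining like terms:
(h^2 + 18 - 11*h) + (-5*h^3 - 7*h^4 - 100 + 71*h^2 + h*40 + h^5)
= -82 - 7 * h^4 + 29 * h + h^3 * (-5) + h^2 * 72 + h^5
2) -82 - 7 * h^4 + 29 * h + h^3 * (-5) + h^2 * 72 + h^5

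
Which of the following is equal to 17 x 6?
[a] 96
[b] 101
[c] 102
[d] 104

17 * 6 = 102
c) 102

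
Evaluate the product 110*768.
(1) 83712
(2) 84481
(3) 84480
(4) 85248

110 * 768 = 84480
3) 84480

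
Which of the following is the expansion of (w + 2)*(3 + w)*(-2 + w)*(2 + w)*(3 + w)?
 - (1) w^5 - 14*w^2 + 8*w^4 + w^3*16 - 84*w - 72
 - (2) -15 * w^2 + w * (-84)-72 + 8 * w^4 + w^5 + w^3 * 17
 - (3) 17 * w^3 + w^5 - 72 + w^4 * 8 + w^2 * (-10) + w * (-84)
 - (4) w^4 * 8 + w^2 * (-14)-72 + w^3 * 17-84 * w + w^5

Expanding (w + 2)*(3 + w)*(-2 + w)*(2 + w)*(3 + w):
= w^4 * 8 + w^2 * (-14)-72 + w^3 * 17-84 * w + w^5
4) w^4 * 8 + w^2 * (-14)-72 + w^3 * 17-84 * w + w^5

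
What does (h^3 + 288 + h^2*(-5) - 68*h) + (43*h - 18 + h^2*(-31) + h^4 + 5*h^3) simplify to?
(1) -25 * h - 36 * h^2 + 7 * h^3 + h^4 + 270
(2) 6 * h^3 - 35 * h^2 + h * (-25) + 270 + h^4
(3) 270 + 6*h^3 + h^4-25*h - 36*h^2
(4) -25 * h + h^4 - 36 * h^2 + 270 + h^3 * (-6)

Adding the polynomials and combining like terms:
(h^3 + 288 + h^2*(-5) - 68*h) + (43*h - 18 + h^2*(-31) + h^4 + 5*h^3)
= 270 + 6*h^3 + h^4-25*h - 36*h^2
3) 270 + 6*h^3 + h^4-25*h - 36*h^2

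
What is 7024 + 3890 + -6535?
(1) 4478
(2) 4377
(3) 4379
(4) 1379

First: 7024 + 3890 = 10914
Then: 10914 + -6535 = 4379
3) 4379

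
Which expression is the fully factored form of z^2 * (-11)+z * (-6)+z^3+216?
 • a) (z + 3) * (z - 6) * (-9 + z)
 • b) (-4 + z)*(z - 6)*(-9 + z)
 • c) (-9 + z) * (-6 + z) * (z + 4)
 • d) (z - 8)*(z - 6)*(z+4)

We need to factor z^2 * (-11)+z * (-6)+z^3+216.
The factored form is (-9 + z) * (-6 + z) * (z + 4).
c) (-9 + z) * (-6 + z) * (z + 4)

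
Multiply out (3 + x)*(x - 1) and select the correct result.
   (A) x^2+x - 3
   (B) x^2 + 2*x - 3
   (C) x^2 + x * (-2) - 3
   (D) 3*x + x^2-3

Expanding (3 + x)*(x - 1):
= x^2 + 2*x - 3
B) x^2 + 2*x - 3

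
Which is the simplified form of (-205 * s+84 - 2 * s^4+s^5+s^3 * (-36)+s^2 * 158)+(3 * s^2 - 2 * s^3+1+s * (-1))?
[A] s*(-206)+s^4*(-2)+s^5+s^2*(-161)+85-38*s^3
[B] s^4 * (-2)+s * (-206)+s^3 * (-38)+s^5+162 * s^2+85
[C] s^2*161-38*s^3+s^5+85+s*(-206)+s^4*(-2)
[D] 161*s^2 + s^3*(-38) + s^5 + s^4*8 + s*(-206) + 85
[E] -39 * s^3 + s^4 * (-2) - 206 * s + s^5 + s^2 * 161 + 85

Adding the polynomials and combining like terms:
(-205*s + 84 - 2*s^4 + s^5 + s^3*(-36) + s^2*158) + (3*s^2 - 2*s^3 + 1 + s*(-1))
= s^2*161-38*s^3+s^5+85+s*(-206)+s^4*(-2)
C) s^2*161-38*s^3+s^5+85+s*(-206)+s^4*(-2)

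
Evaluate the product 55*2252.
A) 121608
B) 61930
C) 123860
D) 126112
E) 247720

55 * 2252 = 123860
C) 123860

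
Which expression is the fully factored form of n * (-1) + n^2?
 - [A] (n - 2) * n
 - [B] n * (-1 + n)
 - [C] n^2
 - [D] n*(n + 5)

We need to factor n * (-1) + n^2.
The factored form is n * (-1 + n).
B) n * (-1 + n)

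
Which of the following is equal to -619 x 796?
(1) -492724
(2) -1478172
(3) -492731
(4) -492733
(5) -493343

-619 * 796 = -492724
1) -492724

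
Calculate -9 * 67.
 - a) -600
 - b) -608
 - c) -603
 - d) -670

-9 * 67 = -603
c) -603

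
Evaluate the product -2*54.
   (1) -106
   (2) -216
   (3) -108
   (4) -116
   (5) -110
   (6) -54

-2 * 54 = -108
3) -108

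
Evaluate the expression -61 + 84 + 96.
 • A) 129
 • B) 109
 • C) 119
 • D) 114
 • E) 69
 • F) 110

First: -61 + 84 = 23
Then: 23 + 96 = 119
C) 119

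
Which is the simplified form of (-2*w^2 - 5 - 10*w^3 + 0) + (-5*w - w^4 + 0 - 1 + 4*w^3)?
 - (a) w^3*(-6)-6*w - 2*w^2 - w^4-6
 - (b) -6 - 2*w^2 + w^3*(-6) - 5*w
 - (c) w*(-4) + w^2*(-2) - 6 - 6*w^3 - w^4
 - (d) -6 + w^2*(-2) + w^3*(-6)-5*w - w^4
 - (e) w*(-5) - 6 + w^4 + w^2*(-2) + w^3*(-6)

Adding the polynomials and combining like terms:
(-2*w^2 - 5 - 10*w^3 + 0) + (-5*w - w^4 + 0 - 1 + 4*w^3)
= -6 + w^2*(-2) + w^3*(-6)-5*w - w^4
d) -6 + w^2*(-2) + w^3*(-6)-5*w - w^4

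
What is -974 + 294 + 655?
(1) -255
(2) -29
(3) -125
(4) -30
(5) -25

First: -974 + 294 = -680
Then: -680 + 655 = -25
5) -25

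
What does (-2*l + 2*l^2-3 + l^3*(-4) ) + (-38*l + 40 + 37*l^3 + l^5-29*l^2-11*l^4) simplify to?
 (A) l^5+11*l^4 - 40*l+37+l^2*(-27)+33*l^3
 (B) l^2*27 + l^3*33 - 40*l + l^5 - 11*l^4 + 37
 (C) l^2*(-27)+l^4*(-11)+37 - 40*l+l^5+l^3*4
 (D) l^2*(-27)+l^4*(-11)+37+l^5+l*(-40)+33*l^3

Adding the polynomials and combining like terms:
(-2*l + 2*l^2 - 3 + l^3*(-4)) + (-38*l + 40 + 37*l^3 + l^5 - 29*l^2 - 11*l^4)
= l^2*(-27)+l^4*(-11)+37+l^5+l*(-40)+33*l^3
D) l^2*(-27)+l^4*(-11)+37+l^5+l*(-40)+33*l^3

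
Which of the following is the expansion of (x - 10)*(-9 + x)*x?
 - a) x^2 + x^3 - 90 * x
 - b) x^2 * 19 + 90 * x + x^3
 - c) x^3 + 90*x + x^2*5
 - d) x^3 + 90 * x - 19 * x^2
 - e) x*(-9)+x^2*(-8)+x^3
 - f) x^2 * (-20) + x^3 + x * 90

Expanding (x - 10)*(-9 + x)*x:
= x^3 + 90 * x - 19 * x^2
d) x^3 + 90 * x - 19 * x^2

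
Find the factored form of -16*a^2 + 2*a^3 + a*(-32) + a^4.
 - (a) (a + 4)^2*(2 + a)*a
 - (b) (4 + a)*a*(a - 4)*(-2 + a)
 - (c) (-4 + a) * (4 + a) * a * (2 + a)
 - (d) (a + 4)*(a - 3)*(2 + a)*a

We need to factor -16*a^2 + 2*a^3 + a*(-32) + a^4.
The factored form is (-4 + a) * (4 + a) * a * (2 + a).
c) (-4 + a) * (4 + a) * a * (2 + a)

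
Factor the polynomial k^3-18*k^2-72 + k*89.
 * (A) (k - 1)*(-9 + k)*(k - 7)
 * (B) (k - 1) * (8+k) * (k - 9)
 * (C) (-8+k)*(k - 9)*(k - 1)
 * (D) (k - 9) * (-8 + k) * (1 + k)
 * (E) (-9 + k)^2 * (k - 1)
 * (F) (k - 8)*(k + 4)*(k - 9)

We need to factor k^3-18*k^2-72 + k*89.
The factored form is (-8+k)*(k - 9)*(k - 1).
C) (-8+k)*(k - 9)*(k - 1)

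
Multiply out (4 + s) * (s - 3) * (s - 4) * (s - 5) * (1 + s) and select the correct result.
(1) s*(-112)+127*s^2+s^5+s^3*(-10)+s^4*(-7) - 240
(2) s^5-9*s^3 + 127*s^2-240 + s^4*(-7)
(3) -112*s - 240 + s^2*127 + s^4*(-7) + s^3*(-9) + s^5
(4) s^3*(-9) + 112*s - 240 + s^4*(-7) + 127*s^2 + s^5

Expanding (4 + s) * (s - 3) * (s - 4) * (s - 5) * (1 + s):
= -112*s - 240 + s^2*127 + s^4*(-7) + s^3*(-9) + s^5
3) -112*s - 240 + s^2*127 + s^4*(-7) + s^3*(-9) + s^5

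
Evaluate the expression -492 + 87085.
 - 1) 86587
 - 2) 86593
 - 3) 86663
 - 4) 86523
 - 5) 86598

-492 + 87085 = 86593
2) 86593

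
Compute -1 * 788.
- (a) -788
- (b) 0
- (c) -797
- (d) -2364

-1 * 788 = -788
a) -788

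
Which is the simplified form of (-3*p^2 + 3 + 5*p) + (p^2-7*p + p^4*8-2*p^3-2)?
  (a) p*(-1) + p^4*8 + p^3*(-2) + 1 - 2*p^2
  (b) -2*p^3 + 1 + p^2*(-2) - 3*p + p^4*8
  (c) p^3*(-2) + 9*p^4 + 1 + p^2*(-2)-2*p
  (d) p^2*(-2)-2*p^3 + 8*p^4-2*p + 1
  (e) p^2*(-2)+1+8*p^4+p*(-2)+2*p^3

Adding the polynomials and combining like terms:
(-3*p^2 + 3 + 5*p) + (p^2 - 7*p + p^4*8 - 2*p^3 - 2)
= p^2*(-2)-2*p^3 + 8*p^4-2*p + 1
d) p^2*(-2)-2*p^3 + 8*p^4-2*p + 1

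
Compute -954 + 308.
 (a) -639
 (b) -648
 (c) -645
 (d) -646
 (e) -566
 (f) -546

-954 + 308 = -646
d) -646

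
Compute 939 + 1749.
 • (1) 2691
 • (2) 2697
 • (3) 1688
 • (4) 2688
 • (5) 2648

939 + 1749 = 2688
4) 2688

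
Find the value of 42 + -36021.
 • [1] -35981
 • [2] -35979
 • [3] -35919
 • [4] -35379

42 + -36021 = -35979
2) -35979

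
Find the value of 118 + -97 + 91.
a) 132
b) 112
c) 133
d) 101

First: 118 + -97 = 21
Then: 21 + 91 = 112
b) 112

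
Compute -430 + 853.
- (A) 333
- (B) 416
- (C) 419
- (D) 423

-430 + 853 = 423
D) 423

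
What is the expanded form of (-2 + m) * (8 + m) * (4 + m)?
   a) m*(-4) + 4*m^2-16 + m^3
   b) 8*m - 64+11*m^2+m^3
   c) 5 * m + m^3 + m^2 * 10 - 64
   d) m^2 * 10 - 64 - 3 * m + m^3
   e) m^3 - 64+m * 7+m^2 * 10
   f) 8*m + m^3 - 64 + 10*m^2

Expanding (-2 + m) * (8 + m) * (4 + m):
= 8*m + m^3 - 64 + 10*m^2
f) 8*m + m^3 - 64 + 10*m^2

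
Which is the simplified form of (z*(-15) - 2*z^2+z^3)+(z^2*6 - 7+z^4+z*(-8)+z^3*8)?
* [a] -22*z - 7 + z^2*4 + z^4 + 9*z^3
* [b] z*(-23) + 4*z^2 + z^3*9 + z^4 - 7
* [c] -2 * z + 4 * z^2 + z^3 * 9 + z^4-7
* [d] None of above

Adding the polynomials and combining like terms:
(z*(-15) - 2*z^2 + z^3) + (z^2*6 - 7 + z^4 + z*(-8) + z^3*8)
= z*(-23) + 4*z^2 + z^3*9 + z^4 - 7
b) z*(-23) + 4*z^2 + z^3*9 + z^4 - 7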